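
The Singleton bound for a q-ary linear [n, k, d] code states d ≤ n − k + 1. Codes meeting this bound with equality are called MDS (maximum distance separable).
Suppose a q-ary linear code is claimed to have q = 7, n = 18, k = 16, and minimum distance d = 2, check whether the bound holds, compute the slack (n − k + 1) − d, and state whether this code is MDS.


Singleton RHS = n − k + 1 = 3, slack = 1, bound satisfied, not MDS.

Singleton bound: d ≤ n − k + 1.
Here n = 18, k = 16, so n − k + 1 = 3.
Given d = 2, check d ≤ 3: YES.
Slack = (n − k + 1) − d = 1.
The code is NOT MDS (slack = 1 > 0).
Description: the claimed parameters are [18, 16, 2]_7; such a code would be non-MDS.


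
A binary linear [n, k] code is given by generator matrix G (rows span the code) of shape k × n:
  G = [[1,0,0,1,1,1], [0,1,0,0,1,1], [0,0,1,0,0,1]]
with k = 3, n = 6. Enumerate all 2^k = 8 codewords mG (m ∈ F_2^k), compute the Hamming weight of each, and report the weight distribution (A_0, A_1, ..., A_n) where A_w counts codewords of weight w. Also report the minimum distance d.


Weight distribution: A_0 = 1, A_2 = 1, A_3 = 3, A_4 = 2, A_5 = 1. Minimum distance d = 2.

Enumerate all 2^3 = 8 messages m ∈ F_2^3.
For each, compute codeword c = mG in F_2^6, then tally its weight.
  m = 000 → c = 000000, weight = 0.
  m = 100 → c = 100111, weight = 4.
  m = 010 → c = 010011, weight = 3.
  m = 110 → c = 110100, weight = 3.
  m = 001 → c = 001001, weight = 2.
  m = 101 → c = 101110, weight = 4.
  m = 011 → c = 011010, weight = 3.
  m = 111 → c = 111101, weight = 5.
Tally weights:
  weight 0: 1 codewords.
  weight 2: 1 codewords.
  weight 3: 3 codewords.
  weight 4: 2 codewords.
  weight 5: 1 codewords.
Minimum distance d = smallest w > 0 with A_w > 0 = 2.
Sanity: Σ A_w = 8 = 2^3 = 8 ✓.


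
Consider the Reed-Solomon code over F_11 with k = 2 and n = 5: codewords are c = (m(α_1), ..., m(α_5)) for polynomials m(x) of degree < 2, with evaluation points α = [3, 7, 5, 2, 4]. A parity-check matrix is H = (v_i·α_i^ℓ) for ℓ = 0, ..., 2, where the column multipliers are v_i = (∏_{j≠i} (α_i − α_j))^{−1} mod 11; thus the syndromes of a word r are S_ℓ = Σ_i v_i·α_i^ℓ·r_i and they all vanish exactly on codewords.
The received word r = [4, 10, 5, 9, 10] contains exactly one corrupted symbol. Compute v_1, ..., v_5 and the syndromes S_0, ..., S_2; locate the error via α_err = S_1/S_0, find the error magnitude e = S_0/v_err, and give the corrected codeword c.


S = (7, 5, 2), error at position 2, error magnitude e = 4, c = [4, 6, 5, 9, 10].

Step 1: column multipliers v_i = (∏_{j≠i}(α_i − α_j))^{−1} mod 11.
  i = 1 (α = 3): (3−7)(3−5)(3−2)(3−4) = (−4)·(−2)·1·(−1) = −8 ≡ 3, so v_1 = 3^{−1} = 4 (mod 11).
  i = 2 (α = 7): (7−3)(7−5)(7−2)(7−4) = 4·2·5·3 = 120 ≡ 10, so v_2 = 10^{−1} = 10 (mod 11).
  i = 3 (α = 5): (5−3)(5−7)(5−2)(5−4) = 2·(−2)·3·1 = −12 ≡ 10, so v_3 = 10^{−1} = 10 (mod 11).
  i = 4 (α = 2): (2−3)(2−7)(2−5)(2−4) = (−1)·(−5)·(−3)·(−2) = 30 ≡ 8, so v_4 = 8^{−1} = 7 (mod 11).
  i = 5 (α = 4): (4−3)(4−7)(4−5)(4−2) = 1·(−3)·(−1)·2 = 6 ≡ 6, so v_5 = 6^{−1} = 2 (mod 11).
  v = [4, 10, 10, 7, 2].
Step 2: syndromes of r = [4, 10, 5, 9, 10] (all sums mod 11).
  S_0 = Σ v_i r_i = 4·4 + 10·10 + 10·5 + 7·9 + 2·10 = 249 ≡ 7.
  S_1 = Σ v_i α_i r_i = 4·3·4 + 10·7·10 + 10·5·5 + 7·2·9 + 2·4·10 = 1204 ≡ 5.
  α_i^2 mod 11 = [9, 5, 3, 4, 5].
  S_2 = Σ v_i α_i^2 r_i = 4·9·4 + 10·5·10 + 10·3·5 + 7·4·9 + 2·5·10 = 1146 ≡ 2.
  S = (7, 5, 2) ≠ 0, so r is not a codeword (an error is present).
Step 3: locate the error. For a single error e at position i, S_ℓ = v_i·e·α_i^ℓ, so α_err = S_1/S_0.
  S_0^{−1} = 7^{−1} = 8 (mod 11), so α_err = 5·8 = 40 ≡ 7 = α_2. Error position i = 2.
  Consistency check: S_2/S_1 = 2·9 = 18 ≡ 7 = α_err ✓ (single-error assumption holds).
Step 4: error magnitude e = S_0/v_2 = S_0·∏_{j≠2}(α_2 − α_j) = 7·10 = 70 ≡ 4 (mod 11).
Step 5: correct position 2: c_2 = r_2 − e = 10 − 4 ≡ 6 (mod 11). Hence c = [4, 6, 5, 9, 10].
  Check: interpolating c through the α_i gives m(x) = 8 + 6·x (degree < 2) with m(α_i) = c_i for every i, so c is indeed a codeword.


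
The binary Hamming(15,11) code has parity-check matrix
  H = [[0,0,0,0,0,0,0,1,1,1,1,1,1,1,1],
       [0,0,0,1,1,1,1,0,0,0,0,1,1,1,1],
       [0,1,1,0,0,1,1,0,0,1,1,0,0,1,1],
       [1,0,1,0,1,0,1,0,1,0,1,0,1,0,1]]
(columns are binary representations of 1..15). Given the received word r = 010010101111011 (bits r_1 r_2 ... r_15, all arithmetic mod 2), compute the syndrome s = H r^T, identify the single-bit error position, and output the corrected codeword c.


s = (0, 1, 0, 1)^T, error position = 5, corrected codeword c = 010000101111011

Compute s = H r^T mod 2 one row at a time:
  s_1 = 0 + 1 + 1 + 1 + 1 + 0 + 1 + 1 = 6 ≡ 0 (mod 2).
  s_2 = 0 + 1 + 0 + 1 + 1 + 0 + 1 + 1 = 5 ≡ 1 (mod 2).
  s_3 = 1 + 0 + 0 + 1 + 1 + 1 + 1 + 1 = 6 ≡ 0 (mod 2).
  s_4 = 0 + 0 + 1 + 1 + 1 + 1 + 0 + 1 = 5 ≡ 1 (mod 2).
s = (0, 1, 0, 1)^T — this equals column 5 of H (binary 0101), so error is at position 5.
Correct: flip bit 5 of r = 010010101111011 to get c = 010000101111011.


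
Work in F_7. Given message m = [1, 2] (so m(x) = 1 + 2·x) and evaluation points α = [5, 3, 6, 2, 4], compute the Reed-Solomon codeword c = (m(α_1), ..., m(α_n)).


c = [4, 0, 6, 5, 2]

Message polynomial: m(x) = 1 + 2·x (mod 7).
For each evaluation point α_i, compute m(α_i) mod 7:
  α_1 = 5: Horner steps 2 → 4, so m(5) = 4.
  α_2 = 3: Horner steps 2 → 0, so m(3) = 0.
  α_3 = 6: Horner steps 2 → 6, so m(6) = 6.
  α_4 = 2: Horner steps 2 → 5, so m(2) = 5.
  α_5 = 4: Horner steps 2 → 2, so m(4) = 2.
Codeword c = [4, 0, 6, 5, 2] ∈ F_7^5.


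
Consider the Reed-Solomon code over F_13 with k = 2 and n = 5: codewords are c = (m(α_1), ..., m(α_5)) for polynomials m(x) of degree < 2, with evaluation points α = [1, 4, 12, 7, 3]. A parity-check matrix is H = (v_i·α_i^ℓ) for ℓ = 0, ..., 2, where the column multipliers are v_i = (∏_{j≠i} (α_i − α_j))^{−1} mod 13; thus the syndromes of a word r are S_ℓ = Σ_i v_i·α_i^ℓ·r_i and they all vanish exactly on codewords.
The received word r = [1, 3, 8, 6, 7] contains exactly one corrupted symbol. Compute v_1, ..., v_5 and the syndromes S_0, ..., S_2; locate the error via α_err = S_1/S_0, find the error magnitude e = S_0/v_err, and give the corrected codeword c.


S = (12, 9, 10), error at position 2, error magnitude e = 6, c = [1, 10, 8, 6, 7].

Step 1: column multipliers v_i = (∏_{j≠i}(α_i − α_j))^{−1} mod 13.
  i = 1 (α = 1): (1−4)(1−12)(1−7)(1−3) = (−3)·(−11)·(−6)·(−2) = 396 ≡ 6, so v_1 = 6^{−1} = 11 (mod 13).
  i = 2 (α = 4): (4−1)(4−12)(4−7)(4−3) = 3·(−8)·(−3)·1 = 72 ≡ 7, so v_2 = 7^{−1} = 2 (mod 13).
  i = 3 (α = 12): (12−1)(12−4)(12−7)(12−3) = 11·8·5·9 = 3960 ≡ 8, so v_3 = 8^{−1} = 5 (mod 13).
  i = 4 (α = 7): (7−1)(7−4)(7−12)(7−3) = 6·3·(−5)·4 = −360 ≡ 4, so v_4 = 4^{−1} = 10 (mod 13).
  i = 5 (α = 3): (3−1)(3−4)(3−12)(3−7) = 2·(−1)·(−9)·(−4) = −72 ≡ 6, so v_5 = 6^{−1} = 11 (mod 13).
  v = [11, 2, 5, 10, 11].
Step 2: syndromes of r = [1, 3, 8, 6, 7] (all sums mod 13).
  S_0 = Σ v_i r_i = 11·1 + 2·3 + 5·8 + 10·6 + 11·7 = 194 ≡ 12.
  S_1 = Σ v_i α_i r_i = 11·1·1 + 2·4·3 + 5·12·8 + 10·7·6 + 11·3·7 = 1166 ≡ 9.
  α_i^2 mod 13 = [1, 3, 1, 10, 9].
  S_2 = Σ v_i α_i^2 r_i = 11·1·1 + 2·3·3 + 5·1·8 + 10·10·6 + 11·9·7 = 1362 ≡ 10.
  S = (12, 9, 10) ≠ 0, so r is not a codeword (an error is present).
Step 3: locate the error. For a single error e at position i, S_ℓ = v_i·e·α_i^ℓ, so α_err = S_1/S_0.
  S_0^{−1} = 12^{−1} = 12 (mod 13), so α_err = 9·12 = 108 ≡ 4 = α_2. Error position i = 2.
  Consistency check: S_2/S_1 = 10·3 = 30 ≡ 4 = α_err ✓ (single-error assumption holds).
Step 4: error magnitude e = S_0/v_2 = S_0·∏_{j≠2}(α_2 − α_j) = 12·7 = 84 ≡ 6 (mod 13).
Step 5: correct position 2: c_2 = r_2 − e = 3 − 6 ≡ 10 (mod 13). Hence c = [1, 10, 8, 6, 7].
  Check: interpolating c through the α_i gives m(x) = 11 + 3·x (degree < 2) with m(α_i) = c_i for every i, so c is indeed a codeword.


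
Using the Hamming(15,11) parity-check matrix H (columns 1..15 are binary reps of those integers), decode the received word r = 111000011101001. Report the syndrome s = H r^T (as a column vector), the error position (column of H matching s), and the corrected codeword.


s = (1, 0, 0, 0)^T, error position = 8, corrected codeword c = 111000001101001

Compute s = H r^T mod 2 one row at a time:
  s_1 = 1 + 1 + 1 + 0 + 1 + 0 + 0 + 1 = 5 ≡ 1 (mod 2).
  s_2 = 0 + 0 + 0 + 0 + 1 + 0 + 0 + 1 = 2 ≡ 0 (mod 2).
  s_3 = 1 + 1 + 0 + 0 + 1 + 0 + 0 + 1 = 4 ≡ 0 (mod 2).
  s_4 = 1 + 1 + 0 + 0 + 1 + 0 + 0 + 1 = 4 ≡ 0 (mod 2).
s = (1, 0, 0, 0)^T — this equals column 8 of H (binary 1000), so error is at position 8.
Correct: flip bit 8 of r = 111000011101001 to get c = 111000001101001.


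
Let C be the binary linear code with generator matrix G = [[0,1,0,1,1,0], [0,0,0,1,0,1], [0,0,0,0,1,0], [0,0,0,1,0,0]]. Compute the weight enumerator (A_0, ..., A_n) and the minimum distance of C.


Weight distribution: A_0 = 1, A_1 = 4, A_2 = 6, A_3 = 4, A_4 = 1. Minimum distance d = 1.

Enumerate all 2^4 = 16 messages m ∈ F_2^4.
For each, compute codeword c = mG in F_2^6, then tally its weight.
  m = 0000 → c = 000000, weight = 0.
  m = 1000 → c = 010110, weight = 3.
  m = 0100 → c = 000101, weight = 2.
  m = 1100 → c = 010011, weight = 3.
  m = 0010 → c = 000010, weight = 1.
  m = 1010 → c = 010100, weight = 2.
  m = 0110 → c = 000111, weight = 3.
  m = 1110 → c = 010001, weight = 2.
  m = 0001 → c = 000100, weight = 1.
  m = 1001 → c = 010010, weight = 2.
  m = 0101 → c = 000001, weight = 1.
  m = 1101 → c = 010111, weight = 4.
  m = 0011 → c = 000110, weight = 2.
  m = 1011 → c = 010000, weight = 1.
  m = 0111 → c = 000011, weight = 2.
  m = 1111 → c = 010101, weight = 3.
Tally weights:
  weight 0: 1 codewords.
  weight 1: 4 codewords.
  weight 2: 6 codewords.
  weight 3: 4 codewords.
  weight 4: 1 codewords.
Minimum distance d = smallest w > 0 with A_w > 0 = 1.
Sanity: Σ A_w = 16 = 2^4 = 16 ✓.


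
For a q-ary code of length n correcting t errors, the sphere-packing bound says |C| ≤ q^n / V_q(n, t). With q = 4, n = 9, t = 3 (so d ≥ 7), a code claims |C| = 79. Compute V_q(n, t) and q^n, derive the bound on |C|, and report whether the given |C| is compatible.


V_q(n, t) = 2620, q^n = 262144, Hamming bound = 100, |C| = 79 ≤ bound (satisfied).

Step 1: Compute V_q(n, t) = Σ_{j=0}^3 C(n, j) (q−1)^j.
  j = 0: C(9,0)·(3)^0 = 1·1 = 1.
  j = 1: C(9,1)·(3)^1 = 9·3 = 27.
  j = 2: C(9,2)·(3)^2 = 36·9 = 324.
  j = 3: C(9,3)·(3)^3 = 84·27 = 2268.
  V_q(n, t) = 1 + 27 + 324 + 2268 = 2620.
Step 2: q^n = 4^9 = 262144.
Step 3: Hamming bound ⌊q^n / V_q(n,t)⌋ = ⌊262144/2620⌋ = 100.
Step 4: Compare |C| = 79 to 100: satisfied.
The claimed |C| lies below the Hamming bound.


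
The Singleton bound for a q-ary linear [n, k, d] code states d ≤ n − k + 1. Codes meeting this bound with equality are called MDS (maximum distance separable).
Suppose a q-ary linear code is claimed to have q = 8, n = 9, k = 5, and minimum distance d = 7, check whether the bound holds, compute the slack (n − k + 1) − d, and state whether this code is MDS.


Singleton RHS = n − k + 1 = 5, slack = -2, bound violated (no such code; not MDS).

Singleton bound: d ≤ n − k + 1.
Here n = 9, k = 5, so n − k + 1 = 5.
Given d = 7, check d ≤ 5: NO.
Slack = (n − k + 1) − d = -2.
The slack is negative: d = 7 exceeds n − k + 1 = 5 by 2, so the Singleton bound is violated and no linear [9, 5, 7]_8 code can exist. In particular it is not MDS (MDS requires d = n − k + 1 exactly).
Description: the claimed parameters are [9, 5, 7]_8; such a code would be impossible (violates the Singleton bound).


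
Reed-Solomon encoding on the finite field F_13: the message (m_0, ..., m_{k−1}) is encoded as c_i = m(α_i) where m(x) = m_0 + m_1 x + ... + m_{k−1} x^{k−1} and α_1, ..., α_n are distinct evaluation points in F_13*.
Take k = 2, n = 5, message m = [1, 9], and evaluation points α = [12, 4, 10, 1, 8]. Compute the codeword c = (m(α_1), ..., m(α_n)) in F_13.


c = [5, 11, 0, 10, 8]

Message polynomial: m(x) = 1 + 9·x (mod 13).
For each evaluation point α_i, compute m(α_i) mod 13:
  α_1 = 12: Horner steps 9 → 5, so m(12) = 5.
  α_2 = 4: Horner steps 9 → 11, so m(4) = 11.
  α_3 = 10: Horner steps 9 → 0, so m(10) = 0.
  α_4 = 1: Horner steps 9 → 10, so m(1) = 10.
  α_5 = 8: Horner steps 9 → 8, so m(8) = 8.
Codeword c = [5, 11, 0, 10, 8] ∈ F_13^5.


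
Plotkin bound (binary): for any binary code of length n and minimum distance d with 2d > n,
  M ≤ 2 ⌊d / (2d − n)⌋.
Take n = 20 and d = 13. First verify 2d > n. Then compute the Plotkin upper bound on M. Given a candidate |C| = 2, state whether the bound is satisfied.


Plotkin bound M ≤ 4; given |C| = 2 ≤ bound (satisfied).

Check applicability: 2d = 26, n = 20.
2d − n = 6 > 0, so Plotkin applies.
Compute d/(2d−n) = 13/6 ≈ 2.1667.
⌊d/(2d−n)⌋ = 2.
Plotkin bound: M ≤ 2·2 = 4.
Given |C| = 2, check: satisfied.
This |C| is below the Plotkin bound.


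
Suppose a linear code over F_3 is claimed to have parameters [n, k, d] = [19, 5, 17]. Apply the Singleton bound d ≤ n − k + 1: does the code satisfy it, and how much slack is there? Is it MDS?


Singleton RHS = n − k + 1 = 15, slack = -2, bound violated (no such code; not MDS).

Singleton bound: d ≤ n − k + 1.
Here n = 19, k = 5, so n − k + 1 = 15.
Given d = 17, check d ≤ 15: NO.
Slack = (n − k + 1) − d = -2.
The slack is negative: d = 17 exceeds n − k + 1 = 15 by 2, so the Singleton bound is violated and no linear [19, 5, 17]_3 code can exist. In particular it is not MDS (MDS requires d = n − k + 1 exactly).
Description: the claimed parameters are [19, 5, 17]_3; such a code would be impossible (violates the Singleton bound).


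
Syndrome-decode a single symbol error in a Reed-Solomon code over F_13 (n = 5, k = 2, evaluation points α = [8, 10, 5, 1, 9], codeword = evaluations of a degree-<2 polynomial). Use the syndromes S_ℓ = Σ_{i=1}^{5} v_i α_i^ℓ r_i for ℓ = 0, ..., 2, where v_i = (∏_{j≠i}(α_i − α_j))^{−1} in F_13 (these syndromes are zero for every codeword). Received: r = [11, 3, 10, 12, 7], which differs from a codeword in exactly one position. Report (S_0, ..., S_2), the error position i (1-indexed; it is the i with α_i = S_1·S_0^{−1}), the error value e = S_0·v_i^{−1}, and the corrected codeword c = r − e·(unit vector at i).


S = (12, 12, 12), error at position 4, error magnitude e = 12, c = [11, 3, 10, 0, 7].

Step 1: column multipliers v_i = (∏_{j≠i}(α_i − α_j))^{−1} mod 13.
  i = 1 (α = 8): (8−10)(8−5)(8−1)(8−9) = (−2)·3·7·(−1) = 42 ≡ 3, so v_1 = 3^{−1} = 9 (mod 13).
  i = 2 (α = 10): (10−8)(10−5)(10−1)(10−9) = 2·5·9·1 = 90 ≡ 12, so v_2 = 12^{−1} = 12 (mod 13).
  i = 3 (α = 5): (5−8)(5−10)(5−1)(5−9) = (−3)·(−5)·4·(−4) = −240 ≡ 7, so v_3 = 7^{−1} = 2 (mod 13).
  i = 4 (α = 1): (1−8)(1−10)(1−5)(1−9) = (−7)·(−9)·(−4)·(−8) = 2016 ≡ 1, so v_4 = 1^{−1} = 1 (mod 13).
  i = 5 (α = 9): (9−8)(9−10)(9−5)(9−1) = 1·(−1)·4·8 = −32 ≡ 7, so v_5 = 7^{−1} = 2 (mod 13).
  v = [9, 12, 2, 1, 2].
Step 2: syndromes of r = [11, 3, 10, 12, 7] (all sums mod 13).
  S_0 = Σ v_i r_i = 9·11 + 12·3 + 2·10 + 1·12 + 2·7 = 181 ≡ 12.
  S_1 = Σ v_i α_i r_i = 9·8·11 + 12·10·3 + 2·5·10 + 1·1·12 + 2·9·7 = 1390 ≡ 12.
  α_i^2 mod 13 = [12, 9, 12, 1, 3].
  S_2 = Σ v_i α_i^2 r_i = 9·12·11 + 12·9·3 + 2·12·10 + 1·1·12 + 2·3·7 = 1806 ≡ 12.
  S = (12, 12, 12) ≠ 0, so r is not a codeword (an error is present).
Step 3: locate the error. For a single error e at position i, S_ℓ = v_i·e·α_i^ℓ, so α_err = S_1/S_0.
  S_0^{−1} = 12^{−1} = 12 (mod 13), so α_err = 12·12 = 144 ≡ 1 = α_4. Error position i = 4.
  Consistency check: S_2/S_1 = 12·12 = 144 ≡ 1 = α_err ✓ (single-error assumption holds).
Step 4: error magnitude e = S_0/v_4 = S_0·∏_{j≠4}(α_4 − α_j) = 12·1 = 12 ≡ 12 (mod 13).
Step 5: correct position 4: c_4 = r_4 − e = 12 − 12 ≡ 0 (mod 13). Hence c = [11, 3, 10, 0, 7].
  Check: interpolating c through the α_i gives m(x) = 4 + 9·x (degree < 2) with m(α_i) = c_i for every i, so c is indeed a codeword.


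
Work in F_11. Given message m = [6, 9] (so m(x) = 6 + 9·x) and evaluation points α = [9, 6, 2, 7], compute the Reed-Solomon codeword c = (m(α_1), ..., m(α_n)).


c = [10, 5, 2, 3]

Message polynomial: m(x) = 6 + 9·x (mod 11).
For each evaluation point α_i, compute m(α_i) mod 11:
  α_1 = 9: Horner steps 9 → 10, so m(9) = 10.
  α_2 = 6: Horner steps 9 → 5, so m(6) = 5.
  α_3 = 2: Horner steps 9 → 2, so m(2) = 2.
  α_4 = 7: Horner steps 9 → 3, so m(7) = 3.
Codeword c = [10, 5, 2, 3] ∈ F_11^4.


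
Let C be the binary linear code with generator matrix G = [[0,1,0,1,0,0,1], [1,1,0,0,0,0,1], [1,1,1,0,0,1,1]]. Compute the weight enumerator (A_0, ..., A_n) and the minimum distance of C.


Weight distribution: A_0 = 1, A_2 = 2, A_3 = 2, A_4 = 1, A_5 = 2. Minimum distance d = 2.

Enumerate all 2^3 = 8 messages m ∈ F_2^3.
For each, compute codeword c = mG in F_2^7, then tally its weight.
  m = 000 → c = 0000000, weight = 0.
  m = 100 → c = 0101001, weight = 3.
  m = 010 → c = 1100001, weight = 3.
  m = 110 → c = 1001000, weight = 2.
  m = 001 → c = 1110011, weight = 5.
  m = 101 → c = 1011010, weight = 4.
  m = 011 → c = 0010010, weight = 2.
  m = 111 → c = 0111011, weight = 5.
Tally weights:
  weight 0: 1 codewords.
  weight 2: 2 codewords.
  weight 3: 2 codewords.
  weight 4: 1 codewords.
  weight 5: 2 codewords.
Minimum distance d = smallest w > 0 with A_w > 0 = 2.
Sanity: Σ A_w = 8 = 2^3 = 8 ✓.


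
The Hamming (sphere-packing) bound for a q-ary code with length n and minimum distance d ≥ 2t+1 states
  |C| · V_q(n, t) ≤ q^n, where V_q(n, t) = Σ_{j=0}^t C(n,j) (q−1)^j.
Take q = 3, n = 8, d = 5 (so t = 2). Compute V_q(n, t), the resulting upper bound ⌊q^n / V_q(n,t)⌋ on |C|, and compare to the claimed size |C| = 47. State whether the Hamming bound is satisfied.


V_q(n, t) = 129, q^n = 6561, Hamming bound = 50, |C| = 47 ≤ bound (satisfied).

Step 1: Compute V_q(n, t) = Σ_{j=0}^2 C(n, j) (q−1)^j.
  j = 0: C(8,0)·(2)^0 = 1·1 = 1.
  j = 1: C(8,1)·(2)^1 = 8·2 = 16.
  j = 2: C(8,2)·(2)^2 = 28·4 = 112.
  V_q(n, t) = 1 + 16 + 112 = 129.
Step 2: q^n = 3^8 = 6561.
Step 3: Hamming bound ⌊q^n / V_q(n,t)⌋ = ⌊6561/129⌋ = 50.
Step 4: Compare |C| = 47 to 50: satisfied.
The claimed |C| lies below the Hamming bound.


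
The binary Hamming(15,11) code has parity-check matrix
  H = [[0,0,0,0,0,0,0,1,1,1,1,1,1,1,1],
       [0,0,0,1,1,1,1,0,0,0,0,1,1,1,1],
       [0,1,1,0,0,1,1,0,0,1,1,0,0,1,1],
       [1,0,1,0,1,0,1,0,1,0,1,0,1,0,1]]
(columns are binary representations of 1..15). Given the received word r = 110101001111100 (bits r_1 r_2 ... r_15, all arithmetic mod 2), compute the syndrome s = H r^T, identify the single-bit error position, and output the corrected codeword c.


s = (1, 0, 0, 0)^T, error position = 8, corrected codeword c = 110101011111100

Compute s = H r^T mod 2 one row at a time:
  s_1 = 0 + 1 + 1 + 1 + 1 + 1 + 0 + 0 = 5 ≡ 1 (mod 2).
  s_2 = 1 + 0 + 1 + 0 + 1 + 1 + 0 + 0 = 4 ≡ 0 (mod 2).
  s_3 = 1 + 0 + 1 + 0 + 1 + 1 + 0 + 0 = 4 ≡ 0 (mod 2).
  s_4 = 1 + 0 + 0 + 0 + 1 + 1 + 1 + 0 = 4 ≡ 0 (mod 2).
s = (1, 0, 0, 0)^T — this equals column 8 of H (binary 1000), so error is at position 8.
Correct: flip bit 8 of r = 110101001111100 to get c = 110101011111100.


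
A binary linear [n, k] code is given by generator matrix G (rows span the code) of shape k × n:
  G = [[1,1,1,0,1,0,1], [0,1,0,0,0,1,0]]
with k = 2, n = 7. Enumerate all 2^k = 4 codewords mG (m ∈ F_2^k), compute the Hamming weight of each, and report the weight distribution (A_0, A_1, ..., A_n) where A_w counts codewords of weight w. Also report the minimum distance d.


Weight distribution: A_0 = 1, A_2 = 1, A_5 = 2. Minimum distance d = 2.

Enumerate all 2^2 = 4 messages m ∈ F_2^2.
For each, compute codeword c = mG in F_2^7, then tally its weight.
  m = 00 → c = 0000000, weight = 0.
  m = 10 → c = 1110101, weight = 5.
  m = 01 → c = 0100010, weight = 2.
  m = 11 → c = 1010111, weight = 5.
Tally weights:
  weight 0: 1 codewords.
  weight 2: 1 codewords.
  weight 5: 2 codewords.
Minimum distance d = smallest w > 0 with A_w > 0 = 2.
Sanity: Σ A_w = 4 = 2^2 = 4 ✓.


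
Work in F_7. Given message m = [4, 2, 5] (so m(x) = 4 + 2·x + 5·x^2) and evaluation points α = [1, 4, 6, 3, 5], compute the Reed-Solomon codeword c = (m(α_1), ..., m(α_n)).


c = [4, 1, 0, 6, 6]

Message polynomial: m(x) = 4 + 2·x + 5·x^2 (mod 7).
For each evaluation point α_i, compute m(α_i) mod 7:
  α_1 = 1: Horner steps 5 → 0 → 4, so m(1) = 4.
  α_2 = 4: Horner steps 5 → 1 → 1, so m(4) = 1.
  α_3 = 6: Horner steps 5 → 4 → 0, so m(6) = 0.
  α_4 = 3: Horner steps 5 → 3 → 6, so m(3) = 6.
  α_5 = 5: Horner steps 5 → 6 → 6, so m(5) = 6.
Codeword c = [4, 1, 0, 6, 6] ∈ F_7^5.


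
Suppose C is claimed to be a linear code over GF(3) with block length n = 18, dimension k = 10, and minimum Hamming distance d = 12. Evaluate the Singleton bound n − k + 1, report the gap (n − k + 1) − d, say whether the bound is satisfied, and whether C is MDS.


Singleton RHS = n − k + 1 = 9, slack = -3, bound violated (no such code; not MDS).

Singleton bound: d ≤ n − k + 1.
Here n = 18, k = 10, so n − k + 1 = 9.
Given d = 12, check d ≤ 9: NO.
Slack = (n − k + 1) − d = -3.
The slack is negative: d = 12 exceeds n − k + 1 = 9 by 3, so the Singleton bound is violated and no linear [18, 10, 12]_3 code can exist. In particular it is not MDS (MDS requires d = n − k + 1 exactly).
Description: the claimed parameters are [18, 10, 12]_3; such a code would be impossible (violates the Singleton bound).


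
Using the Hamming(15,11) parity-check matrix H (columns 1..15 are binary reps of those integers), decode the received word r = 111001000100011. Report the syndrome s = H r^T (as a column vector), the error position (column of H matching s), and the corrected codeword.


s = (1, 1, 0, 1)^T, error position = 13, corrected codeword c = 111001000100111

Compute s = H r^T mod 2 one row at a time:
  s_1 = 0 + 0 + 1 + 0 + 0 + 0 + 1 + 1 = 3 ≡ 1 (mod 2).
  s_2 = 0 + 0 + 1 + 0 + 0 + 0 + 1 + 1 = 3 ≡ 1 (mod 2).
  s_3 = 1 + 1 + 1 + 0 + 1 + 0 + 1 + 1 = 6 ≡ 0 (mod 2).
  s_4 = 1 + 1 + 0 + 0 + 0 + 0 + 0 + 1 = 3 ≡ 1 (mod 2).
s = (1, 1, 0, 1)^T — this equals column 13 of H (binary 1101), so error is at position 13.
Correct: flip bit 13 of r = 111001000100011 to get c = 111001000100111.


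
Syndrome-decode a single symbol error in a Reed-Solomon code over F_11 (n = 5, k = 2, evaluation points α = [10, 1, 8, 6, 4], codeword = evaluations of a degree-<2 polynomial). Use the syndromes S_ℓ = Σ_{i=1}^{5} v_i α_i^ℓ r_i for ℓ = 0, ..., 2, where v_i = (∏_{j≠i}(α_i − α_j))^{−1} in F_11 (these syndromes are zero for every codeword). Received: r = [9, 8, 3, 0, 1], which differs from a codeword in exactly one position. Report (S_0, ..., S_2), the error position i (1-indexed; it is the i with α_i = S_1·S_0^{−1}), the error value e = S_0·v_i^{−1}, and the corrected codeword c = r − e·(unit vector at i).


S = (9, 6, 4), error at position 3, error magnitude e = 4, c = [9, 8, 10, 0, 1].

Step 1: column multipliers v_i = (∏_{j≠i}(α_i − α_j))^{−1} mod 11.
  i = 1 (α = 10): (10−1)(10−8)(10−6)(10−4) = 9·2·4·6 = 432 ≡ 3, so v_1 = 3^{−1} = 4 (mod 11).
  i = 2 (α = 1): (1−10)(1−8)(1−6)(1−4) = (−9)·(−7)·(−5)·(−3) = 945 ≡ 10, so v_2 = 10^{−1} = 10 (mod 11).
  i = 3 (α = 8): (8−10)(8−1)(8−6)(8−4) = (−2)·7·2·4 = −112 ≡ 9, so v_3 = 9^{−1} = 5 (mod 11).
  i = 4 (α = 6): (6−10)(6−1)(6−8)(6−4) = (−4)·5·(−2)·2 = 80 ≡ 3, so v_4 = 3^{−1} = 4 (mod 11).
  i = 5 (α = 4): (4−10)(4−1)(4−8)(4−6) = (−6)·3·(−4)·(−2) = −144 ≡ 10, so v_5 = 10^{−1} = 10 (mod 11).
  v = [4, 10, 5, 4, 10].
Step 2: syndromes of r = [9, 8, 3, 0, 1] (all sums mod 11).
  S_0 = Σ v_i r_i = 4·9 + 10·8 + 5·3 + 4·0 + 10·1 = 141 ≡ 9.
  S_1 = Σ v_i α_i r_i = 4·10·9 + 10·1·8 + 5·8·3 + 4·6·0 + 10·4·1 = 600 ≡ 6.
  α_i^2 mod 11 = [1, 1, 9, 3, 5].
  S_2 = Σ v_i α_i^2 r_i = 4·1·9 + 10·1·8 + 5·9·3 + 4·3·0 + 10·5·1 = 301 ≡ 4.
  S = (9, 6, 4) ≠ 0, so r is not a codeword (an error is present).
Step 3: locate the error. For a single error e at position i, S_ℓ = v_i·e·α_i^ℓ, so α_err = S_1/S_0.
  S_0^{−1} = 9^{−1} = 5 (mod 11), so α_err = 6·5 = 30 ≡ 8 = α_3. Error position i = 3.
  Consistency check: S_2/S_1 = 4·2 = 8 ≡ 8 = α_err ✓ (single-error assumption holds).
Step 4: error magnitude e = S_0/v_3 = S_0·∏_{j≠3}(α_3 − α_j) = 9·9 = 81 ≡ 4 (mod 11).
Step 5: correct position 3: c_3 = r_3 − e = 3 − 4 ≡ 10 (mod 11). Hence c = [9, 8, 10, 0, 1].
  Check: interpolating c through the α_i gives m(x) = 3 + 5·x (degree < 2) with m(α_i) = c_i for every i, so c is indeed a codeword.


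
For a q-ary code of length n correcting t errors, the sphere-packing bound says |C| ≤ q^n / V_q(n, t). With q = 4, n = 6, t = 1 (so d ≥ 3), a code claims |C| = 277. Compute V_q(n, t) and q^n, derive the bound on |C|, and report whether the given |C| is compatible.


V_q(n, t) = 19, q^n = 4096, Hamming bound = 215, |C| = 277 > bound (violated).

Step 1: Compute V_q(n, t) = Σ_{j=0}^1 C(n, j) (q−1)^j.
  j = 0: C(6,0)·(3)^0 = 1·1 = 1.
  j = 1: C(6,1)·(3)^1 = 6·3 = 18.
  V_q(n, t) = 1 + 18 = 19.
Step 2: q^n = 4^6 = 4096.
Step 3: Hamming bound ⌊q^n / V_q(n,t)⌋ = ⌊4096/19⌋ = 215.
Step 4: Compare |C| = 277 to 215: violated.
The claimed |C| lies above the Hamming bound, so no 4-ary code of length 6 with d ≥ 3 can have 277 codewords.


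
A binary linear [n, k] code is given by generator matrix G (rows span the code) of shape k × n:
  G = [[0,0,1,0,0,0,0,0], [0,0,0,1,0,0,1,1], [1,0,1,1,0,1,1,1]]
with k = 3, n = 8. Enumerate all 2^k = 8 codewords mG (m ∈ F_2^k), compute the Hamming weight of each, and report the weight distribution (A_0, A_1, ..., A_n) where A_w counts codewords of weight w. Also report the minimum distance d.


Weight distribution: A_0 = 1, A_1 = 1, A_2 = 1, A_3 = 2, A_4 = 1, A_5 = 1, A_6 = 1. Minimum distance d = 1.

Enumerate all 2^3 = 8 messages m ∈ F_2^3.
For each, compute codeword c = mG in F_2^8, then tally its weight.
  m = 000 → c = 00000000, weight = 0.
  m = 100 → c = 00100000, weight = 1.
  m = 010 → c = 00010011, weight = 3.
  m = 110 → c = 00110011, weight = 4.
  m = 001 → c = 10110111, weight = 6.
  m = 101 → c = 10010111, weight = 5.
  m = 011 → c = 10100100, weight = 3.
  m = 111 → c = 10000100, weight = 2.
Tally weights:
  weight 0: 1 codewords.
  weight 1: 1 codewords.
  weight 2: 1 codewords.
  weight 3: 2 codewords.
  weight 4: 1 codewords.
  weight 5: 1 codewords.
  weight 6: 1 codewords.
Minimum distance d = smallest w > 0 with A_w > 0 = 1.
Sanity: Σ A_w = 8 = 2^3 = 8 ✓.


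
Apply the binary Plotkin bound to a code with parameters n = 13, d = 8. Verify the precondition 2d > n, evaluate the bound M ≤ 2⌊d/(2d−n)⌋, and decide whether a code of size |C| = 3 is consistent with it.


Plotkin bound M ≤ 4; given |C| = 3 ≤ bound (satisfied).

Check applicability: 2d = 16, n = 13.
2d − n = 3 > 0, so Plotkin applies.
Compute d/(2d−n) = 8/3 ≈ 2.6667.
⌊d/(2d−n)⌋ = 2.
Plotkin bound: M ≤ 2·2 = 4.
Given |C| = 3, check: satisfied.
This |C| is below the Plotkin bound.


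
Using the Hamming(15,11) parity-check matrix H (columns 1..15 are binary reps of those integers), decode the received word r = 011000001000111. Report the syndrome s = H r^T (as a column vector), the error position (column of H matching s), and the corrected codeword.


s = (0, 1, 0, 0)^T, error position = 4, corrected codeword c = 011100001000111

Compute s = H r^T mod 2 one row at a time:
  s_1 = 0 + 1 + 0 + 0 + 0 + 1 + 1 + 1 = 4 ≡ 0 (mod 2).
  s_2 = 0 + 0 + 0 + 0 + 0 + 1 + 1 + 1 = 3 ≡ 1 (mod 2).
  s_3 = 1 + 1 + 0 + 0 + 0 + 0 + 1 + 1 = 4 ≡ 0 (mod 2).
  s_4 = 0 + 1 + 0 + 0 + 1 + 0 + 1 + 1 = 4 ≡ 0 (mod 2).
s = (0, 1, 0, 0)^T — this equals column 4 of H (binary 0100), so error is at position 4.
Correct: flip bit 4 of r = 011000001000111 to get c = 011100001000111.


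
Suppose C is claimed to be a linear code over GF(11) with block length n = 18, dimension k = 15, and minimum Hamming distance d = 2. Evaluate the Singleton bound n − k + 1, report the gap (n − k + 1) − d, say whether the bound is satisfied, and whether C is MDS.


Singleton RHS = n − k + 1 = 4, slack = 2, bound satisfied, not MDS.

Singleton bound: d ≤ n − k + 1.
Here n = 18, k = 15, so n − k + 1 = 4.
Given d = 2, check d ≤ 4: YES.
Slack = (n − k + 1) − d = 2.
The code is NOT MDS (slack = 2 > 0).
Description: the claimed parameters are [18, 15, 2]_11; such a code would be non-MDS.


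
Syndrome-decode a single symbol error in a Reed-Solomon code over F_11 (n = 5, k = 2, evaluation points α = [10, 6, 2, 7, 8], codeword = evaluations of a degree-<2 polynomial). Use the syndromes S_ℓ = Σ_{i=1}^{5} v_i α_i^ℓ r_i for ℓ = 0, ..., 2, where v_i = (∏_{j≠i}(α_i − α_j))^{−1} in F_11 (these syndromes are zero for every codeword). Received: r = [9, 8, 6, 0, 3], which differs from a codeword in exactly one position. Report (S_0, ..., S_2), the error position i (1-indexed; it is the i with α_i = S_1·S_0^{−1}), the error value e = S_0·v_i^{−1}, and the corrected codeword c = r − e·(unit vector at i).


S = (7, 3, 6), error at position 3, error magnitude e = 10, c = [9, 8, 7, 0, 3].

Step 1: column multipliers v_i = (∏_{j≠i}(α_i − α_j))^{−1} mod 11.
  i = 1 (α = 10): (10−6)(10−2)(10−7)(10−8) = 4·8·3·2 = 192 ≡ 5, so v_1 = 5^{−1} = 9 (mod 11).
  i = 2 (α = 6): (6−10)(6−2)(6−7)(6−8) = (−4)·4·(−1)·(−2) = −32 ≡ 1, so v_2 = 1^{−1} = 1 (mod 11).
  i = 3 (α = 2): (2−10)(2−6)(2−7)(2−8) = (−8)·(−4)·(−5)·(−6) = 960 ≡ 3, so v_3 = 3^{−1} = 4 (mod 11).
  i = 4 (α = 7): (7−10)(7−6)(7−2)(7−8) = (−3)·1·5·(−1) = 15 ≡ 4, so v_4 = 4^{−1} = 3 (mod 11).
  i = 5 (α = 8): (8−10)(8−6)(8−2)(8−7) = (−2)·2·6·1 = −24 ≡ 9, so v_5 = 9^{−1} = 5 (mod 11).
  v = [9, 1, 4, 3, 5].
Step 2: syndromes of r = [9, 8, 6, 0, 3] (all sums mod 11).
  S_0 = Σ v_i r_i = 9·9 + 1·8 + 4·6 + 3·0 + 5·3 = 128 ≡ 7.
  S_1 = Σ v_i α_i r_i = 9·10·9 + 1·6·8 + 4·2·6 + 3·7·0 + 5·8·3 = 1026 ≡ 3.
  α_i^2 mod 11 = [1, 3, 4, 5, 9].
  S_2 = Σ v_i α_i^2 r_i = 9·1·9 + 1·3·8 + 4·4·6 + 3·5·0 + 5·9·3 = 336 ≡ 6.
  S = (7, 3, 6) ≠ 0, so r is not a codeword (an error is present).
Step 3: locate the error. For a single error e at position i, S_ℓ = v_i·e·α_i^ℓ, so α_err = S_1/S_0.
  S_0^{−1} = 7^{−1} = 8 (mod 11), so α_err = 3·8 = 24 ≡ 2 = α_3. Error position i = 3.
  Consistency check: S_2/S_1 = 6·4 = 24 ≡ 2 = α_err ✓ (single-error assumption holds).
Step 4: error magnitude e = S_0/v_3 = S_0·∏_{j≠3}(α_3 − α_j) = 7·3 = 21 ≡ 10 (mod 11).
Step 5: correct position 3: c_3 = r_3 − e = 6 − 10 ≡ 7 (mod 11). Hence c = [9, 8, 7, 0, 3].
  Check: interpolating c through the α_i gives m(x) = 1 + 3·x (degree < 2) with m(α_i) = c_i for every i, so c is indeed a codeword.


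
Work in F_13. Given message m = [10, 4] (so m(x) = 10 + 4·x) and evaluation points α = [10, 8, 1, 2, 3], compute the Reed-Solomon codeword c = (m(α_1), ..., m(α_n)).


c = [11, 3, 1, 5, 9]

Message polynomial: m(x) = 10 + 4·x (mod 13).
For each evaluation point α_i, compute m(α_i) mod 13:
  α_1 = 10: Horner steps 4 → 11, so m(10) = 11.
  α_2 = 8: Horner steps 4 → 3, so m(8) = 3.
  α_3 = 1: Horner steps 4 → 1, so m(1) = 1.
  α_4 = 2: Horner steps 4 → 5, so m(2) = 5.
  α_5 = 3: Horner steps 4 → 9, so m(3) = 9.
Codeword c = [11, 3, 1, 5, 9] ∈ F_13^5.


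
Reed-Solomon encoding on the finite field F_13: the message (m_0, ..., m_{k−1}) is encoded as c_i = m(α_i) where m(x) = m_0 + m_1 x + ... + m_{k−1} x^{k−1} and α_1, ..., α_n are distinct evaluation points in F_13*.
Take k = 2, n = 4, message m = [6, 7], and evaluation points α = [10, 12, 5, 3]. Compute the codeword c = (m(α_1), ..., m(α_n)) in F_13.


c = [11, 12, 2, 1]

Message polynomial: m(x) = 6 + 7·x (mod 13).
For each evaluation point α_i, compute m(α_i) mod 13:
  α_1 = 10: Horner steps 7 → 11, so m(10) = 11.
  α_2 = 12: Horner steps 7 → 12, so m(12) = 12.
  α_3 = 5: Horner steps 7 → 2, so m(5) = 2.
  α_4 = 3: Horner steps 7 → 1, so m(3) = 1.
Codeword c = [11, 12, 2, 1] ∈ F_13^4.


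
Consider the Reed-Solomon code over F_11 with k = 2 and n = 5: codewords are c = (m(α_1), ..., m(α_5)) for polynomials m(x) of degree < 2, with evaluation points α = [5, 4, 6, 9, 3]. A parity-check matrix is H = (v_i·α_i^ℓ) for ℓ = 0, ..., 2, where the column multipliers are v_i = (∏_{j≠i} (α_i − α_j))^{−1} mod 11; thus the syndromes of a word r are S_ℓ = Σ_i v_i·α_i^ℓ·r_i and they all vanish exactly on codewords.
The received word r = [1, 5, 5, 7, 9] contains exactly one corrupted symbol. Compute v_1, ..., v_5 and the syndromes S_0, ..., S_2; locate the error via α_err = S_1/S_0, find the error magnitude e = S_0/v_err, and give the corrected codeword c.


S = (2, 1, 6), error at position 3, error magnitude e = 8, c = [1, 5, 8, 7, 9].

Step 1: column multipliers v_i = (∏_{j≠i}(α_i − α_j))^{−1} mod 11.
  i = 1 (α = 5): (5−4)(5−6)(5−9)(5−3) = 1·(−1)·(−4)·2 = 8 ≡ 8, so v_1 = 8^{−1} = 7 (mod 11).
  i = 2 (α = 4): (4−5)(4−6)(4−9)(4−3) = (−1)·(−2)·(−5)·1 = −10 ≡ 1, so v_2 = 1^{−1} = 1 (mod 11).
  i = 3 (α = 6): (6−5)(6−4)(6−9)(6−3) = 1·2·(−3)·3 = −18 ≡ 4, so v_3 = 4^{−1} = 3 (mod 11).
  i = 4 (α = 9): (9−5)(9−4)(9−6)(9−3) = 4·5·3·6 = 360 ≡ 8, so v_4 = 8^{−1} = 7 (mod 11).
  i = 5 (α = 3): (3−5)(3−4)(3−6)(3−9) = (−2)·(−1)·(−3)·(−6) = 36 ≡ 3, so v_5 = 3^{−1} = 4 (mod 11).
  v = [7, 1, 3, 7, 4].
Step 2: syndromes of r = [1, 5, 5, 7, 9] (all sums mod 11).
  S_0 = Σ v_i r_i = 7·1 + 1·5 + 3·5 + 7·7 + 4·9 = 112 ≡ 2.
  S_1 = Σ v_i α_i r_i = 7·5·1 + 1·4·5 + 3·6·5 + 7·9·7 + 4·3·9 = 694 ≡ 1.
  α_i^2 mod 11 = [3, 5, 3, 4, 9].
  S_2 = Σ v_i α_i^2 r_i = 7·3·1 + 1·5·5 + 3·3·5 + 7·4·7 + 4·9·9 = 611 ≡ 6.
  S = (2, 1, 6) ≠ 0, so r is not a codeword (an error is present).
Step 3: locate the error. For a single error e at position i, S_ℓ = v_i·e·α_i^ℓ, so α_err = S_1/S_0.
  S_0^{−1} = 2^{−1} = 6 (mod 11), so α_err = 1·6 = 6 ≡ 6 = α_3. Error position i = 3.
  Consistency check: S_2/S_1 = 6·1 = 6 ≡ 6 = α_err ✓ (single-error assumption holds).
Step 4: error magnitude e = S_0/v_3 = S_0·∏_{j≠3}(α_3 − α_j) = 2·4 = 8 ≡ 8 (mod 11).
Step 5: correct position 3: c_3 = r_3 − e = 5 − 8 ≡ 8 (mod 11). Hence c = [1, 5, 8, 7, 9].
  Check: interpolating c through the α_i gives m(x) = 10 + 7·x (degree < 2) with m(α_i) = c_i for every i, so c is indeed a codeword.


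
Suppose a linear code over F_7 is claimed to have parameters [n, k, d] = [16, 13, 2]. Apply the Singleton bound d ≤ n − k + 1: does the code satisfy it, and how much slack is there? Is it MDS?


Singleton RHS = n − k + 1 = 4, slack = 2, bound satisfied, not MDS.

Singleton bound: d ≤ n − k + 1.
Here n = 16, k = 13, so n − k + 1 = 4.
Given d = 2, check d ≤ 4: YES.
Slack = (n − k + 1) − d = 2.
The code is NOT MDS (slack = 2 > 0).
Description: the claimed parameters are [16, 13, 2]_7; such a code would be non-MDS.


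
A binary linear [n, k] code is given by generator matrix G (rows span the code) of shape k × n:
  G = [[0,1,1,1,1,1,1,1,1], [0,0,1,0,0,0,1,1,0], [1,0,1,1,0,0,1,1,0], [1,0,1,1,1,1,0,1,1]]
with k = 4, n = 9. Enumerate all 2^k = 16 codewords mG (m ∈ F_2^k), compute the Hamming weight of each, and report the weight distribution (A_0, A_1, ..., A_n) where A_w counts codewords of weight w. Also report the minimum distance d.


Weight distribution: A_0 = 1, A_2 = 1, A_3 = 3, A_4 = 3, A_5 = 4, A_6 = 1, A_7 = 1, A_8 = 2. Minimum distance d = 2.

Enumerate all 2^4 = 16 messages m ∈ F_2^4.
For each, compute codeword c = mG in F_2^9, then tally its weight.
  m = 0000 → c = 000000000, weight = 0.
  m = 1000 → c = 011111111, weight = 8.
  m = 0100 → c = 001000110, weight = 3.
  m = 1100 → c = 010111001, weight = 5.
  m = 0010 → c = 101100110, weight = 5.
  m = 1010 → c = 110011001, weight = 5.
  m = 0110 → c = 100100000, weight = 2.
  m = 1110 → c = 111011111, weight = 8.
  m = 0001 → c = 101111011, weight = 7.
  m = 1001 → c = 110000100, weight = 3.
  m = 0101 → c = 100111101, weight = 6.
  m = 1101 → c = 111000010, weight = 4.
  m = 0011 → c = 000011101, weight = 4.
  m = 1011 → c = 011100010, weight = 4.
  m = 0111 → c = 001011011, weight = 5.
  m = 1111 → c = 010100100, weight = 3.
Tally weights:
  weight 0: 1 codewords.
  weight 2: 1 codewords.
  weight 3: 3 codewords.
  weight 4: 3 codewords.
  weight 5: 4 codewords.
  weight 6: 1 codewords.
  weight 7: 1 codewords.
  weight 8: 2 codewords.
Minimum distance d = smallest w > 0 with A_w > 0 = 2.
Sanity: Σ A_w = 16 = 2^4 = 16 ✓.


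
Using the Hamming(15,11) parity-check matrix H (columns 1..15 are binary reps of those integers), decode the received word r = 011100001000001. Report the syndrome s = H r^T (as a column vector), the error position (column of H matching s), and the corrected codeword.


s = (0, 0, 1, 1)^T, error position = 3, corrected codeword c = 010100001000001

Compute s = H r^T mod 2 one row at a time:
  s_1 = 0 + 1 + 0 + 0 + 0 + 0 + 0 + 1 = 2 ≡ 0 (mod 2).
  s_2 = 1 + 0 + 0 + 0 + 0 + 0 + 0 + 1 = 2 ≡ 0 (mod 2).
  s_3 = 1 + 1 + 0 + 0 + 0 + 0 + 0 + 1 = 3 ≡ 1 (mod 2).
  s_4 = 0 + 1 + 0 + 0 + 1 + 0 + 0 + 1 = 3 ≡ 1 (mod 2).
s = (0, 0, 1, 1)^T — this equals column 3 of H (binary 0011), so error is at position 3.
Correct: flip bit 3 of r = 011100001000001 to get c = 010100001000001.


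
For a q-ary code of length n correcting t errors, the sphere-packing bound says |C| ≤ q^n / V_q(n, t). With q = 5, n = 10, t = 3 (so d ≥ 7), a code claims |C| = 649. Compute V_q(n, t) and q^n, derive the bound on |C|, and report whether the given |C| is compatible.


V_q(n, t) = 8441, q^n = 9765625, Hamming bound = 1156, |C| = 649 ≤ bound (satisfied).

Step 1: Compute V_q(n, t) = Σ_{j=0}^3 C(n, j) (q−1)^j.
  j = 0: C(10,0)·(4)^0 = 1·1 = 1.
  j = 1: C(10,1)·(4)^1 = 10·4 = 40.
  j = 2: C(10,2)·(4)^2 = 45·16 = 720.
  j = 3: C(10,3)·(4)^3 = 120·64 = 7680.
  V_q(n, t) = 1 + 40 + 720 + 7680 = 8441.
Step 2: q^n = 5^10 = 9765625.
Step 3: Hamming bound ⌊q^n / V_q(n,t)⌋ = ⌊9765625/8441⌋ = 1156.
Step 4: Compare |C| = 649 to 1156: satisfied.
The claimed |C| lies below the Hamming bound.


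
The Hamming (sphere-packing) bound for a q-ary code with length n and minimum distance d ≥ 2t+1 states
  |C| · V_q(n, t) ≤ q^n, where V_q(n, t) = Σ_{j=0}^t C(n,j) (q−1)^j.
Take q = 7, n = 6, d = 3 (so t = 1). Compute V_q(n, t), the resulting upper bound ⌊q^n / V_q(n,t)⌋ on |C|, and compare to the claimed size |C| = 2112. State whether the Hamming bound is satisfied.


V_q(n, t) = 37, q^n = 117649, Hamming bound = 3179, |C| = 2112 ≤ bound (satisfied).

Step 1: Compute V_q(n, t) = Σ_{j=0}^1 C(n, j) (q−1)^j.
  j = 0: C(6,0)·(6)^0 = 1·1 = 1.
  j = 1: C(6,1)·(6)^1 = 6·6 = 36.
  V_q(n, t) = 1 + 36 = 37.
Step 2: q^n = 7^6 = 117649.
Step 3: Hamming bound ⌊q^n / V_q(n,t)⌋ = ⌊117649/37⌋ = 3179.
Step 4: Compare |C| = 2112 to 3179: satisfied.
The claimed |C| lies below the Hamming bound.
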